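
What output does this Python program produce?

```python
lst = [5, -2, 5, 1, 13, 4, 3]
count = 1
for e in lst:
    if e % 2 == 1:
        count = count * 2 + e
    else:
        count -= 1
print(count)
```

e=5: odd, count = 1*2+5 = 7
e=-2: not odd, count = 7-1 = 6
e=5: odd, count = 6*2+5 = 17
e=1: odd, count = 17*2+1 = 35
e=13: odd, count = 35*2+13 = 83
e=4: not odd, count = 83-1 = 82
e=3: odd, count = 82*2+3 = 167

167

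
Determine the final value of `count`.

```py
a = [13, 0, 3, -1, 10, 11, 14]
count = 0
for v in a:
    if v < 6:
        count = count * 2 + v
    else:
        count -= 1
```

v=13: not <6, count = 0-1 = -1
v=0: <6, count = (-1)*2+0 = -2
v=3: <6, count = (-2)*2+3 = -1
v=-1: <6, count = (-1)*2+(-1) = -3
v=10: not <6, count = (-3)-1 = -4
v=11: not <6, count = (-4)-1 = -5
v=14: not <6, count = (-5)-1 = -6

-6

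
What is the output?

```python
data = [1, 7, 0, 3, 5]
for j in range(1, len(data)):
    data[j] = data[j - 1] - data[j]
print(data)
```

[1, -6, -6, -9, -14]

j=1: data[1] = 1-7 = -6 → [1, -6, 0, 3, 5]
j=2: data[2] = (-6)-0 = -6 → [1, -6, -6, 3, 5]
j=3: data[3] = (-6)-3 = -9 → [1, -6, -6, -9, 5]
j=4: data[4] = (-9)-5 = -14 → [1, -6, -6, -9, -14]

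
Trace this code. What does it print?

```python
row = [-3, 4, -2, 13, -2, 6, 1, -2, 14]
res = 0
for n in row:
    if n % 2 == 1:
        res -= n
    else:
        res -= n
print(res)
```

-29

n=-3: odd, res = 0-(-3) = 3
n=4: not odd, res = 3-4 = -1
n=-2: not odd, res = (-1)-(-2) = 1
n=13: odd, res = 1-13 = -12
n=-2: not odd, res = (-12)-(-2) = -10
n=6: not odd, res = (-10)-6 = -16
n=1: odd, res = (-16)-1 = -17
n=-2: not odd, res = (-17)-(-2) = -15
n=14: not odd, res = (-15)-14 = -29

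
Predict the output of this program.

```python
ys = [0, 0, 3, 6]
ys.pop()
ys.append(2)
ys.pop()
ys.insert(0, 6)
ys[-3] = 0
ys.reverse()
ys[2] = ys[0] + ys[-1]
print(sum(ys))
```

18

pop() removes 6 → [0, 0, 3]
append 2 → [0, 0, 3, 2]
pop() removes 2 → [0, 0, 3]
insert 6 at 0 → [6, 0, 0, 3]
ys[-3] = 0 → [6, 0, 0, 3]
reverse → [3, 0, 0, 6]
ys[2] = ys[0]+ys[-1] = 3+6 = 9 → [3, 0, 9, 6]
sum = 18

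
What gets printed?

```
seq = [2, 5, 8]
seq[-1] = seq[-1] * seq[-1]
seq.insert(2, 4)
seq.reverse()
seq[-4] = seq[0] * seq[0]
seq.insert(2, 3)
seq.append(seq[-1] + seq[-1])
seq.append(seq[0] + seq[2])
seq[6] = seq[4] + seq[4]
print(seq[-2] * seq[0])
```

16384

seq[-1] = seq[-1]*seq[-1] = 8*8 = 64 → [2, 5, 64]
insert 4 at 2 → [2, 5, 4, 64]
reverse → [64, 4, 5, 2]
seq[-4] = seq[0]*seq[0] = 64*64 = 4096 → [4096, 4, 5, 2]
insert 3 at 2 → [4096, 4, 3, 5, 2]
append seq[-1]+seq[-1] = 2+2 = 4 → [4096, 4, 3, 5, 2, 4]
append seq[0]+seq[2] = 4096+3 = 4099 → [4096, 4, 3, 5, 2, 4, 4099]
seq[6] = seq[4]+seq[4] = 2+2 = 4 → [4096, 4, 3, 5, 2, 4, 4]
seq[-2]*seq[0] = 4*4096 = 16384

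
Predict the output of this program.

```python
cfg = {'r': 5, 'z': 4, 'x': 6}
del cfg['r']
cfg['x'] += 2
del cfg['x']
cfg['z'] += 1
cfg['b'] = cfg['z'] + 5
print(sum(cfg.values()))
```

del 'r' → {'z': 4, 'x': 6}
cfg['x'] = 6+2 = 8 → {'z': 4, 'x': 8}
del 'x' → {'z': 4}
cfg['z'] = 4+1 = 5 → {'z': 5}
cfg['b'] = cfg['z']+5 = 10 → {'z': 5, 'b': 10}
sum of values = 15

15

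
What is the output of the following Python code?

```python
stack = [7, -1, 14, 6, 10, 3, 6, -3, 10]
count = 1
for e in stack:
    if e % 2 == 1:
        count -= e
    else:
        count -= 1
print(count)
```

-10

e=7: odd, count = 1-7 = -6
e=-1: odd, count = (-6)-(-1) = -5
e=14: not odd, count = (-5)-1 = -6
e=6: not odd, count = (-6)-1 = -7
e=10: not odd, count = (-7)-1 = -8
e=3: odd, count = (-8)-3 = -11
e=6: not odd, count = (-11)-1 = -12
e=-3: odd, count = (-12)-(-3) = -9
e=10: not odd, count = (-9)-1 = -10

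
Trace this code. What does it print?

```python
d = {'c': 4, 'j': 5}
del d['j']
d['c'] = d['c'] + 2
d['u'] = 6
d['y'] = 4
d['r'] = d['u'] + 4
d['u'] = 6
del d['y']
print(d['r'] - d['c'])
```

4

del 'j' → {'c': 4}
d['c'] = d['c']+2 = 6 → {'c': 6}
d['u'] = 6 → {'c': 6, 'u': 6}
d['y'] = 4 → {'c': 6, 'u': 6, 'y': 4}
d['r'] = d['u']+4 = 10 → {'c': 6, 'u': 6, 'y': 4, 'r': 10}
d['u'] = 6 → {'c': 6, 'u': 6, 'y': 4, 'r': 10}
del 'y' → {'c': 6, 'u': 6, 'r': 10}
d['r']-d['c'] = 10-6 = 4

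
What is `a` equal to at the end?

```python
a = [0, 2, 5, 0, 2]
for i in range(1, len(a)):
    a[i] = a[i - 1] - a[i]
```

i=1: a[1] = 0-2 = -2 → [0, -2, 5, 0, 2]
i=2: a[2] = (-2)-5 = -7 → [0, -2, -7, 0, 2]
i=3: a[3] = (-7)-0 = -7 → [0, -2, -7, -7, 2]
i=4: a[4] = (-7)-2 = -9 → [0, -2, -7, -7, -9]

[0, -2, -7, -7, -9]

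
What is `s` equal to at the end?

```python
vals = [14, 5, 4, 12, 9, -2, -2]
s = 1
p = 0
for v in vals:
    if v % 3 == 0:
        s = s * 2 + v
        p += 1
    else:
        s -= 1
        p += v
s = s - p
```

2

v=14: not %3==0, s = 1-1 = 0; p=14
v=5: not %3==0, s = 0-1 = -1; p=19
v=4: not %3==0, s = (-1)-1 = -2; p=23
v=12: %3==0, s = (-2)*2+12 = 8; p=24
v=9: %3==0, s = 8*2+9 = 25; p=25
v=-2: not %3==0, s = 25-1 = 24; p=23
v=-2: not %3==0, s = 24-1 = 23; p=21
s-p = 23-21 = 2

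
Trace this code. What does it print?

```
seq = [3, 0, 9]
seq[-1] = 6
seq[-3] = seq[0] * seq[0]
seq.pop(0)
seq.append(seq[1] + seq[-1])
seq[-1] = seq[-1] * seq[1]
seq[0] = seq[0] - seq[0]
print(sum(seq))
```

78

seq[-1] = 6 → [3, 0, 6]
seq[-3] = seq[0]*seq[0] = 3*3 = 9 → [9, 0, 6]
pop(0) removes 9 → [0, 6]
append seq[1]+seq[-1] = 6+6 = 12 → [0, 6, 12]
seq[-1] = seq[-1]*seq[1] = 12*6 = 72 → [0, 6, 72]
seq[0] = seq[0]-seq[0] = 0-0 = 0 → [0, 6, 72]
sum = 78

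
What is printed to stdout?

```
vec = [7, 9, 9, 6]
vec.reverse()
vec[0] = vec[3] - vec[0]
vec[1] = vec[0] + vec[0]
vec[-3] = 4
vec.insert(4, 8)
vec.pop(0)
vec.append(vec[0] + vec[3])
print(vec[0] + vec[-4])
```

13

reverse → [6, 9, 9, 7]
vec[0] = vec[3]-vec[0] = 7-6 = 1 → [1, 9, 9, 7]
vec[1] = vec[0]+vec[0] = 1+1 = 2 → [1, 2, 9, 7]
vec[-3] = 4 → [1, 4, 9, 7]
insert 8 at 4 → [1, 4, 9, 7, 8]
pop(0) removes 1 → [4, 9, 7, 8]
append vec[0]+vec[3] = 4+8 = 12 → [4, 9, 7, 8, 12]
vec[0]+vec[-4] = 4+9 = 13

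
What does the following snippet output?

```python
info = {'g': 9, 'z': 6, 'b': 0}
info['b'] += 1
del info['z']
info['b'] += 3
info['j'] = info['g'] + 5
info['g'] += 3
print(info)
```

{'g': 12, 'b': 4, 'j': 14}

info['b'] = 0+1 = 1 → {'g': 9, 'z': 6, 'b': 1}
del 'z' → {'g': 9, 'b': 1}
info['b'] = 1+3 = 4 → {'g': 9, 'b': 4}
info['j'] = info['g']+5 = 14 → {'g': 9, 'b': 4, 'j': 14}
info['g'] = 9+3 = 12 → {'g': 12, 'b': 4, 'j': 14}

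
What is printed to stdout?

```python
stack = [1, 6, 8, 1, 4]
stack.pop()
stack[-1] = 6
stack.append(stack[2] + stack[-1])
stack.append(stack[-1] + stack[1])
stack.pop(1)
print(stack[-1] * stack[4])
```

400

pop() removes 4 → [1, 6, 8, 1]
stack[-1] = 6 → [1, 6, 8, 6]
append stack[2]+stack[-1] = 8+6 = 14 → [1, 6, 8, 6, 14]
append stack[-1]+stack[1] = 14+6 = 20 → [1, 6, 8, 6, 14, 20]
pop(1) removes 6 → [1, 8, 6, 14, 20]
stack[-1]*stack[4] = 20*20 = 400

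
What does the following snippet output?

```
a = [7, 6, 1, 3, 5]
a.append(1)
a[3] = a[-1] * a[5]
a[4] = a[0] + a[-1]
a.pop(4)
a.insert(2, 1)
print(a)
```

[7, 6, 1, 1, 1, 1]

append 1 → [7, 6, 1, 3, 5, 1]
a[3] = a[-1]*a[5] = 1*1 = 1 → [7, 6, 1, 1, 5, 1]
a[4] = a[0]+a[-1] = 7+1 = 8 → [7, 6, 1, 1, 8, 1]
pop(4) removes 8 → [7, 6, 1, 1, 1]
insert 1 at 2 → [7, 6, 1, 1, 1, 1]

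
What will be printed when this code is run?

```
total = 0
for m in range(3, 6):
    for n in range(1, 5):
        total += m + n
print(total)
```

m=3,n=1: total = 0+4 = 4
m=3,n=2: total = 4+5 = 9
m=3,n=3: total = 9+6 = 15
m=3,n=4: total = 15+7 = 22
m=4,n=1: total = 22+5 = 27
m=4,n=2: total = 27+6 = 33
m=4,n=3: total = 33+7 = 40
m=4,n=4: total = 40+8 = 48
m=5,n=1: total = 48+6 = 54
m=5,n=2: total = 54+7 = 61
m=5,n=3: total = 61+8 = 69
m=5,n=4: total = 69+9 = 78

78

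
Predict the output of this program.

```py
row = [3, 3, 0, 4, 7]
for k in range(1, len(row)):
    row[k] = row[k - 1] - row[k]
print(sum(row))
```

-12

k=1: row[1] = 3-3 = 0 → [3, 0, 0, 4, 7]
k=2: row[2] = 0-0 = 0 → [3, 0, 0, 4, 7]
k=3: row[3] = 0-4 = -4 → [3, 0, 0, -4, 7]
k=4: row[4] = (-4)-7 = -11 → [3, 0, 0, -4, -11]
sum = -12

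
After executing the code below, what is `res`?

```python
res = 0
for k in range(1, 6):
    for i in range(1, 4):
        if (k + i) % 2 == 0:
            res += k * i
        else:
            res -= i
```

k=1,i=1: even sum, res = 0+1 = 1
k=1,i=2: odd sum, res = 1-2 = -1
k=1,i=3: even sum, res = (-1)+3 = 2
k=2,i=1: odd sum, res = 2-1 = 1
k=2,i=2: even sum, res = 1+4 = 5
k=2,i=3: odd sum, res = 5-3 = 2
k=3,i=1: even sum, res = 2+3 = 5
k=3,i=2: odd sum, res = 5-2 = 3
k=3,i=3: even sum, res = 3+9 = 12
k=4,i=1: odd sum, res = 12-1 = 11
k=4,i=2: even sum, res = 11+8 = 19
k=4,i=3: odd sum, res = 19-3 = 16
k=5,i=1: even sum, res = 16+5 = 21
k=5,i=2: odd sum, res = 21-2 = 19
k=5,i=3: even sum, res = 19+15 = 34

34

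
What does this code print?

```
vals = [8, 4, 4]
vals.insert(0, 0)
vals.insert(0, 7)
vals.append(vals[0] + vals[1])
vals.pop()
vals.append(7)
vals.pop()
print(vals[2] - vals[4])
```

insert 0 at 0 → [0, 8, 4, 4]
insert 7 at 0 → [7, 0, 8, 4, 4]
append vals[0]+vals[1] = 7+0 = 7 → [7, 0, 8, 4, 4, 7]
pop() removes 7 → [7, 0, 8, 4, 4]
append 7 → [7, 0, 8, 4, 4, 7]
pop() removes 7 → [7, 0, 8, 4, 4]
vals[2]-vals[4] = 8-4 = 4

4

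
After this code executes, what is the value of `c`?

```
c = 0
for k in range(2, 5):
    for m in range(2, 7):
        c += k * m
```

180

k=2,m=2: c = 0+4 = 4
k=2,m=3: c = 4+6 = 10
k=2,m=4: c = 10+8 = 18
k=2,m=5: c = 18+10 = 28
k=2,m=6: c = 28+12 = 40
k=3,m=2: c = 40+6 = 46
k=3,m=3: c = 46+9 = 55
k=3,m=4: c = 55+12 = 67
k=3,m=5: c = 67+15 = 82
k=3,m=6: c = 82+18 = 100
k=4,m=2: c = 100+8 = 108
k=4,m=3: c = 108+12 = 120
k=4,m=4: c = 120+16 = 136
k=4,m=5: c = 136+20 = 156
k=4,m=6: c = 156+24 = 180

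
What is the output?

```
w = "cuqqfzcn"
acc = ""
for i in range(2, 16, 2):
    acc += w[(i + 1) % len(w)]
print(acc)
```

qznuqzn

i=2: add w[3]='q' → 'q'
i=4: add w[5]='z' → 'qz'
i=6: add w[7]='n' → 'qzn'
i=8: add w[1]='u' → 'qznu'
i=10: add w[3]='q' → 'qznuq'
i=12: add w[5]='z' → 'qznuqz'
i=14: add w[7]='n' → 'qznuqzn'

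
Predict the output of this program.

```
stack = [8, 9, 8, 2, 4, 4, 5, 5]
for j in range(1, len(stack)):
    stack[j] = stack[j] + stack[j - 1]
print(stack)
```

j=1: stack[1] = 9+8 = 17 → [8, 17, 8, 2, 4, 4, 5, 5]
j=2: stack[2] = 8+17 = 25 → [8, 17, 25, 2, 4, 4, 5, 5]
j=3: stack[3] = 2+25 = 27 → [8, 17, 25, 27, 4, 4, 5, 5]
j=4: stack[4] = 4+27 = 31 → [8, 17, 25, 27, 31, 4, 5, 5]
j=5: stack[5] = 4+31 = 35 → [8, 17, 25, 27, 31, 35, 5, 5]
j=6: stack[6] = 5+35 = 40 → [8, 17, 25, 27, 31, 35, 40, 5]
j=7: stack[7] = 5+40 = 45 → [8, 17, 25, 27, 31, 35, 40, 45]

[8, 17, 25, 27, 31, 35, 40, 45]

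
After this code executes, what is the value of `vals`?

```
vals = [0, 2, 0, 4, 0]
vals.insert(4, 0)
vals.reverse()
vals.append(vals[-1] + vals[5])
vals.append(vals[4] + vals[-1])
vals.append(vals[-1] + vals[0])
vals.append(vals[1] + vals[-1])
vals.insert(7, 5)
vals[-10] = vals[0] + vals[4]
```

insert 0 at 4 → [0, 2, 0, 4, 0, 0]
reverse → [0, 0, 4, 0, 2, 0]
append vals[-1]+vals[5] = 0+0 = 0 → [0, 0, 4, 0, 2, 0, 0]
append vals[4]+vals[-1] = 2+0 = 2 → [0, 0, 4, 0, 2, 0, 0, 2]
append vals[-1]+vals[0] = 2+0 = 2 → [0, 0, 4, 0, 2, 0, 0, 2, 2]
append vals[1]+vals[-1] = 0+2 = 2 → [0, 0, 4, 0, 2, 0, 0, 2, 2, 2]
insert 5 at 7 → [0, 0, 4, 0, 2, 0, 0, 5, 2, 2, 2]
vals[-10] = vals[0]+vals[4] = 0+2 = 2 → [0, 2, 4, 0, 2, 0, 0, 5, 2, 2, 2]

[0, 2, 4, 0, 2, 0, 0, 5, 2, 2, 2]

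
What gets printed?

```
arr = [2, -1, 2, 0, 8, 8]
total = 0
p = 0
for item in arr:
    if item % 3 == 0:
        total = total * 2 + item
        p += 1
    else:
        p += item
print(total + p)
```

20

item=2: not %3==0; p=2
item=-1: not %3==0; p=1
item=2: not %3==0; p=3
item=0: %3==0, total = 0*2+0 = 0; p=4
item=8: not %3==0; p=12
item=8: not %3==0; p=20
total+p = 0+20 = 20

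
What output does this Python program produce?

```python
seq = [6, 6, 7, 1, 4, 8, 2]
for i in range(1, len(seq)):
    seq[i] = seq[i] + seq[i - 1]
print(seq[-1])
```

34

i=1: seq[1] = 6+6 = 12 → [6, 12, 7, 1, 4, 8, 2]
i=2: seq[2] = 7+12 = 19 → [6, 12, 19, 1, 4, 8, 2]
i=3: seq[3] = 1+19 = 20 → [6, 12, 19, 20, 4, 8, 2]
i=4: seq[4] = 4+20 = 24 → [6, 12, 19, 20, 24, 8, 2]
i=5: seq[5] = 8+24 = 32 → [6, 12, 19, 20, 24, 32, 2]
i=6: seq[6] = 2+32 = 34 → [6, 12, 19, 20, 24, 32, 34]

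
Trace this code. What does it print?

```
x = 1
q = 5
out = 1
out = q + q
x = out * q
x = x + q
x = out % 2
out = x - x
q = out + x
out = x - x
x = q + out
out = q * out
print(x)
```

0

out = 5+5 = 10
x = 10*5 = 50
x = 50+5 = 55
x = 10%2 = 0
out = 0-0 = 0
q = 0+0 = 0
out = 0-0 = 0
x = 0+0 = 0
out = 0*0 = 0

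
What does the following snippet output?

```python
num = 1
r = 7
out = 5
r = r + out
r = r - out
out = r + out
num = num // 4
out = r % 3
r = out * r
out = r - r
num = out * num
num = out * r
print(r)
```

7

r = 7+5 = 12
r = 12-5 = 7
out = 7+5 = 12
num = 1//4 = 0
out = 7%3 = 1
r = 1*7 = 7
out = 7-7 = 0
num = 0*0 = 0
num = 0*7 = 0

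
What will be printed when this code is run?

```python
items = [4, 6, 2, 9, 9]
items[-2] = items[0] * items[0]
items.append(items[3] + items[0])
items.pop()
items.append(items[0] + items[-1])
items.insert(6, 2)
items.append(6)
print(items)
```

items[-2] = items[0]*items[0] = 4*4 = 16 → [4, 6, 2, 16, 9]
append items[3]+items[0] = 16+4 = 20 → [4, 6, 2, 16, 9, 20]
pop() removes 20 → [4, 6, 2, 16, 9]
append items[0]+items[-1] = 4+9 = 13 → [4, 6, 2, 16, 9, 13]
insert 2 at 6 → [4, 6, 2, 16, 9, 13, 2]
append 6 → [4, 6, 2, 16, 9, 13, 2, 6]

[4, 6, 2, 16, 9, 13, 2, 6]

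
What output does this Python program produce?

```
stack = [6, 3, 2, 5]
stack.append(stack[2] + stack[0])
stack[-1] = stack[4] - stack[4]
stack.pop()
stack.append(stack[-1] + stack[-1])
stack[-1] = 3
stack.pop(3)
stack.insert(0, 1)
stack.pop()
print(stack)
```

append stack[2]+stack[0] = 2+6 = 8 → [6, 3, 2, 5, 8]
stack[-1] = stack[4]-stack[4] = 8-8 = 0 → [6, 3, 2, 5, 0]
pop() removes 0 → [6, 3, 2, 5]
append stack[-1]+stack[-1] = 5+5 = 10 → [6, 3, 2, 5, 10]
stack[-1] = 3 → [6, 3, 2, 5, 3]
pop(3) removes 5 → [6, 3, 2, 3]
insert 1 at 0 → [1, 6, 3, 2, 3]
pop() removes 3 → [1, 6, 3, 2]

[1, 6, 3, 2]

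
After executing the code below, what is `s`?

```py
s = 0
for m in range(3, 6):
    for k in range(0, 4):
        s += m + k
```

66

m=3,k=0: s = 0+3 = 3
m=3,k=1: s = 3+4 = 7
m=3,k=2: s = 7+5 = 12
m=3,k=3: s = 12+6 = 18
m=4,k=0: s = 18+4 = 22
m=4,k=1: s = 22+5 = 27
m=4,k=2: s = 27+6 = 33
m=4,k=3: s = 33+7 = 40
m=5,k=0: s = 40+5 = 45
m=5,k=1: s = 45+6 = 51
m=5,k=2: s = 51+7 = 58
m=5,k=3: s = 58+8 = 66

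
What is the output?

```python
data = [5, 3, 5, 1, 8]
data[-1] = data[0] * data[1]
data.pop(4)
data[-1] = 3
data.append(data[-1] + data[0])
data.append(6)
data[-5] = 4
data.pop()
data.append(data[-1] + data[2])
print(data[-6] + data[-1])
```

18

data[-1] = data[0]*data[1] = 5*3 = 15 → [5, 3, 5, 1, 15]
pop(4) removes 15 → [5, 3, 5, 1]
data[-1] = 3 → [5, 3, 5, 3]
append data[-1]+data[0] = 3+5 = 8 → [5, 3, 5, 3, 8]
append 6 → [5, 3, 5, 3, 8, 6]
data[-5] = 4 → [5, 4, 5, 3, 8, 6]
pop() removes 6 → [5, 4, 5, 3, 8]
append data[-1]+data[2] = 8+5 = 13 → [5, 4, 5, 3, 8, 13]
data[-6]+data[-1] = 5+13 = 18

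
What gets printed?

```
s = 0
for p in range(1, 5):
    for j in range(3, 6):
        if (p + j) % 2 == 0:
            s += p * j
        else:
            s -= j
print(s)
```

32

p=1,j=3: even sum, s = 0+3 = 3
p=1,j=4: odd sum, s = 3-4 = -1
p=1,j=5: even sum, s = (-1)+5 = 4
p=2,j=3: odd sum, s = 4-3 = 1
p=2,j=4: even sum, s = 1+8 = 9
p=2,j=5: odd sum, s = 9-5 = 4
p=3,j=3: even sum, s = 4+9 = 13
p=3,j=4: odd sum, s = 13-4 = 9
p=3,j=5: even sum, s = 9+15 = 24
p=4,j=3: odd sum, s = 24-3 = 21
p=4,j=4: even sum, s = 21+16 = 37
p=4,j=5: odd sum, s = 37-5 = 32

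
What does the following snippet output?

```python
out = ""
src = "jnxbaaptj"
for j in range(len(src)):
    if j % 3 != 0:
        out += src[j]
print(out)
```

j=0: skip
j=1: add 'n' → 'n'
j=2: add 'x' → 'nx'
j=3: skip
j=4: add 'a' → 'nxa'
j=5: add 'a' → 'nxaa'
j=6: skip
j=7: add 't' → 'nxaat'
j=8: add 'j' → 'nxaatj'

nxaatj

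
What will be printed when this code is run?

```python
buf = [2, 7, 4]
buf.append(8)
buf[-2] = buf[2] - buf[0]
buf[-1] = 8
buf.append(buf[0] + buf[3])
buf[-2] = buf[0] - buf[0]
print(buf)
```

[2, 7, 2, 0, 10]

append 8 → [2, 7, 4, 8]
buf[-2] = buf[2]-buf[0] = 4-2 = 2 → [2, 7, 2, 8]
buf[-1] = 8 → [2, 7, 2, 8]
append buf[0]+buf[3] = 2+8 = 10 → [2, 7, 2, 8, 10]
buf[-2] = buf[0]-buf[0] = 2-2 = 0 → [2, 7, 2, 0, 10]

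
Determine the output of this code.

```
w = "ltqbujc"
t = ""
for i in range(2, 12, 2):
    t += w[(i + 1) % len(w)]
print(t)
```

bjlqu

i=2: add w[3]='b' → 'b'
i=4: add w[5]='j' → 'bj'
i=6: add w[0]='l' → 'bjl'
i=8: add w[2]='q' → 'bjlq'
i=10: add w[4]='u' → 'bjlqu'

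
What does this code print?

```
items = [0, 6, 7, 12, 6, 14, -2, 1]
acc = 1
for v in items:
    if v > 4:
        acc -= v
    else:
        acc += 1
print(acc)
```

v=0: not >4, acc = 1+1 = 2
v=6: >4, acc = 2-6 = -4
v=7: >4, acc = (-4)-7 = -11
v=12: >4, acc = (-11)-12 = -23
v=6: >4, acc = (-23)-6 = -29
v=14: >4, acc = (-29)-14 = -43
v=-2: not >4, acc = (-43)+1 = -42
v=1: not >4, acc = (-42)+1 = -41

-41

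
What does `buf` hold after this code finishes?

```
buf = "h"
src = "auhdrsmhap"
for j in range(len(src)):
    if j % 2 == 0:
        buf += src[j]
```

'hahrma'

j=0: add 'a' → 'ha'
j=1: skip
j=2: add 'h' → 'hah'
j=3: skip
j=4: add 'r' → 'hahr'
j=5: skip
j=6: add 'm' → 'hahrm'
j=7: skip
j=8: add 'a' → 'hahrma'
j=9: skip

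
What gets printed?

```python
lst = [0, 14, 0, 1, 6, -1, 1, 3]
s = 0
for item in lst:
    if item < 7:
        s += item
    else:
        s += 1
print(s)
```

item=0: <7, s = 0+0 = 0
item=14: not <7, s = 0+1 = 1
item=0: <7, s = 1+0 = 1
item=1: <7, s = 1+1 = 2
item=6: <7, s = 2+6 = 8
item=-1: <7, s = 8+(-1) = 7
item=1: <7, s = 7+1 = 8
item=3: <7, s = 8+3 = 11

11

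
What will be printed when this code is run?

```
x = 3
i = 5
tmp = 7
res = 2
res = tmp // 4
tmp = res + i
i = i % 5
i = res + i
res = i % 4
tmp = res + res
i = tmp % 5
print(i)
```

2

res = 7//4 = 1
tmp = 1+5 = 6
i = 5%5 = 0
i = 1+0 = 1
res = 1%4 = 1
tmp = 1+1 = 2
i = 2%5 = 2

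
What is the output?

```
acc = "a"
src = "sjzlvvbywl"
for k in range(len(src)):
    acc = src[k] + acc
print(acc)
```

k=0: prepend 's' → 'sa'
k=1: prepend 'j' → 'jsa'
k=2: prepend 'z' → 'zjsa'
k=3: prepend 'l' → 'lzjsa'
k=4: prepend 'v' → 'vlzjsa'
k=5: prepend 'v' → 'vvlzjsa'
k=6: prepend 'b' → 'bvvlzjsa'
k=7: prepend 'y' → 'ybvvlzjsa'
k=8: prepend 'w' → 'wybvvlzjsa'
k=9: prepend 'l' → 'lwybvvlzjsa'

lwybvvlzjsa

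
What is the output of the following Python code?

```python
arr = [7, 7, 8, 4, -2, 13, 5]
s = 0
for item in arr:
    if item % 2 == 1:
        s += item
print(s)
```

32

item=7: odd, s = 0+7 = 7
item=7: odd, s = 7+7 = 14
item=8: not odd
item=4: not odd
item=-2: not odd
item=13: odd, s = 14+13 = 27
item=5: odd, s = 27+5 = 32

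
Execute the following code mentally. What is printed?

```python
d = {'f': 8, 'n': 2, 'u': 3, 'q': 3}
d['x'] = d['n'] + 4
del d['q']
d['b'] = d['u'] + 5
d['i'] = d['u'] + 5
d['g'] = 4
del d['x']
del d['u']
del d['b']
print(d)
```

d['x'] = d['n']+4 = 6 → {'f': 8, 'n': 2, 'u': 3, 'q': 3, 'x': 6}
del 'q' → {'f': 8, 'n': 2, 'u': 3, 'x': 6}
d['b'] = d['u']+5 = 8 → {'f': 8, 'n': 2, 'u': 3, 'x': 6, 'b': 8}
d['i'] = d['u']+5 = 8 → {'f': 8, 'n': 2, 'u': 3, 'x': 6, 'b': 8, 'i': 8}
d['g'] = 4 → {'f': 8, 'n': 2, 'u': 3, 'x': 6, 'b': 8, 'i': 8, 'g': 4}
del 'x' → {'f': 8, 'n': 2, 'u': 3, 'b': 8, 'i': 8, 'g': 4}
del 'u' → {'f': 8, 'n': 2, 'b': 8, 'i': 8, 'g': 4}
del 'b' → {'f': 8, 'n': 2, 'i': 8, 'g': 4}

{'f': 8, 'n': 2, 'i': 8, 'g': 4}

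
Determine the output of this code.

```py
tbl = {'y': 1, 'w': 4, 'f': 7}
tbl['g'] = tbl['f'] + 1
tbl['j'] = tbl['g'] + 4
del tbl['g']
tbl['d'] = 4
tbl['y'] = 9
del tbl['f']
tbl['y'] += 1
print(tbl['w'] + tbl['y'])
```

tbl['g'] = tbl['f']+1 = 8 → {'y': 1, 'w': 4, 'f': 7, 'g': 8}
tbl['j'] = tbl['g']+4 = 12 → {'y': 1, 'w': 4, 'f': 7, 'g': 8, 'j': 12}
del 'g' → {'y': 1, 'w': 4, 'f': 7, 'j': 12}
tbl['d'] = 4 → {'y': 1, 'w': 4, 'f': 7, 'j': 12, 'd': 4}
tbl['y'] = 9 → {'y': 9, 'w': 4, 'f': 7, 'j': 12, 'd': 4}
del 'f' → {'y': 9, 'w': 4, 'j': 12, 'd': 4}
tbl['y'] = 9+1 = 10 → {'y': 10, 'w': 4, 'j': 12, 'd': 4}
tbl['w']+tbl['y'] = 4+10 = 14

14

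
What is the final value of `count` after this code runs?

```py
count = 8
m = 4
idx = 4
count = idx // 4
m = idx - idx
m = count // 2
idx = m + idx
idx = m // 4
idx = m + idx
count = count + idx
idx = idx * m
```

1

count = 4//4 = 1
m = 4-4 = 0
m = 1//2 = 0
idx = 0+4 = 4
idx = 0//4 = 0
idx = 0+0 = 0
count = 1+0 = 1
idx = 0*0 = 0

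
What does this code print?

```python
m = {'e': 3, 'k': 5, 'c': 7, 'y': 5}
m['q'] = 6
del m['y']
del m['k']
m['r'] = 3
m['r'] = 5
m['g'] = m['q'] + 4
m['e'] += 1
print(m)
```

{'e': 4, 'c': 7, 'q': 6, 'r': 5, 'g': 10}

m['q'] = 6 → {'e': 3, 'k': 5, 'c': 7, 'y': 5, 'q': 6}
del 'y' → {'e': 3, 'k': 5, 'c': 7, 'q': 6}
del 'k' → {'e': 3, 'c': 7, 'q': 6}
m['r'] = 3 → {'e': 3, 'c': 7, 'q': 6, 'r': 3}
m['r'] = 5 → {'e': 3, 'c': 7, 'q': 6, 'r': 5}
m['g'] = m['q']+4 = 10 → {'e': 3, 'c': 7, 'q': 6, 'r': 5, 'g': 10}
m['e'] = 3+1 = 4 → {'e': 4, 'c': 7, 'q': 6, 'r': 5, 'g': 10}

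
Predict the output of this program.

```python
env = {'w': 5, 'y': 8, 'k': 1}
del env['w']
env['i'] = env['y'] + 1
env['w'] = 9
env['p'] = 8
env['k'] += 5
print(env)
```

{'y': 8, 'k': 6, 'i': 9, 'w': 9, 'p': 8}

del 'w' → {'y': 8, 'k': 1}
env['i'] = env['y']+1 = 9 → {'y': 8, 'k': 1, 'i': 9}
env['w'] = 9 → {'y': 8, 'k': 1, 'i': 9, 'w': 9}
env['p'] = 8 → {'y': 8, 'k': 1, 'i': 9, 'w': 9, 'p': 8}
env['k'] = 1+5 = 6 → {'y': 8, 'k': 6, 'i': 9, 'w': 9, 'p': 8}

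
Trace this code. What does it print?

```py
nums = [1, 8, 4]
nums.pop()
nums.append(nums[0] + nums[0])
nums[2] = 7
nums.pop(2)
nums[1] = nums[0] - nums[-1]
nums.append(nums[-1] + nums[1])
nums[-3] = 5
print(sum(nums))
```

-16

pop() removes 4 → [1, 8]
append nums[0]+nums[0] = 1+1 = 2 → [1, 8, 2]
nums[2] = 7 → [1, 8, 7]
pop(2) removes 7 → [1, 8]
nums[1] = nums[0]-nums[-1] = 1-8 = -7 → [1, -7]
append nums[-1]+nums[1] = (-7)+(-7) = -14 → [1, -7, -14]
nums[-3] = 5 → [5, -7, -14]
sum = -16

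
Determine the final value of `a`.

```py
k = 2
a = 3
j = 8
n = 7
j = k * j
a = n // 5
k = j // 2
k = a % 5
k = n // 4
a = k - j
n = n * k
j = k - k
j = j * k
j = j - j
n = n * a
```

-15

j = 2*8 = 16
a = 7//5 = 1
k = 16//2 = 8
k = 1%5 = 1
k = 7//4 = 1
a = 1-16 = -15
n = 7*1 = 7
j = 1-1 = 0
j = 0*1 = 0
j = 0-0 = 0
n = 7*(-15) = -105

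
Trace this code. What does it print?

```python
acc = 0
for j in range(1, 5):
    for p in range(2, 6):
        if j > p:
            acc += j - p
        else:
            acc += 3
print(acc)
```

j=1,p=2: not 1>2, acc = 0+3 = 3
j=1,p=3: not 1>3, acc = 3+3 = 6
j=1,p=4: not 1>4, acc = 6+3 = 9
j=1,p=5: not 1>5, acc = 9+3 = 12
j=2,p=2: not 2>2, acc = 12+3 = 15
j=2,p=3: not 2>3, acc = 15+3 = 18
j=2,p=4: not 2>4, acc = 18+3 = 21
j=2,p=5: not 2>5, acc = 21+3 = 24
j=3,p=2: 3>2, acc = 24+1 = 25
j=3,p=3: not 3>3, acc = 25+3 = 28
j=3,p=4: not 3>4, acc = 28+3 = 31
j=3,p=5: not 3>5, acc = 31+3 = 34
j=4,p=2: 4>2, acc = 34+2 = 36
j=4,p=3: 4>3, acc = 36+1 = 37
j=4,p=4: not 4>4, acc = 37+3 = 40
j=4,p=5: not 4>5, acc = 40+3 = 43

43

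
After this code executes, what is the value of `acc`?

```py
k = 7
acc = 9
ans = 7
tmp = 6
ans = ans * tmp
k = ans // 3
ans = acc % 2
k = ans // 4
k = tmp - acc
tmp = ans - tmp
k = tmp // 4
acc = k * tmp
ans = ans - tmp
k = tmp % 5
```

10

ans = 7*6 = 42
k = 42//3 = 14
ans = 9%2 = 1
k = 1//4 = 0
k = 6-9 = -3
tmp = 1-6 = -5
k = (-5)//4 = -2
acc = (-2)*(-5) = 10
ans = 1-(-5) = 6
k = (-5)%5 = 0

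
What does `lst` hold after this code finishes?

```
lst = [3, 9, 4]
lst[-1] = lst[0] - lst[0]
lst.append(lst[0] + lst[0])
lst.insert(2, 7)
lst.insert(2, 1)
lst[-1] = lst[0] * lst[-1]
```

[3, 9, 1, 7, 0, 18]

lst[-1] = lst[0]-lst[0] = 3-3 = 0 → [3, 9, 0]
append lst[0]+lst[0] = 3+3 = 6 → [3, 9, 0, 6]
insert 7 at 2 → [3, 9, 7, 0, 6]
insert 1 at 2 → [3, 9, 1, 7, 0, 6]
lst[-1] = lst[0]*lst[-1] = 3*6 = 18 → [3, 9, 1, 7, 0, 18]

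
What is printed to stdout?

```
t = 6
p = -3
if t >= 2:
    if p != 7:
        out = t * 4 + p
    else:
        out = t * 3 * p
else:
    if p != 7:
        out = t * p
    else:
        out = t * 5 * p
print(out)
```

t=6, p=-3
t >= 2 is True; p != 7 is True
→ out = t * 4 + p = 21

21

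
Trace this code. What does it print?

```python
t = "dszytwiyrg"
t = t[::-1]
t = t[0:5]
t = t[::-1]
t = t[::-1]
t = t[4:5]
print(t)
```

w

reverse → 'gryiwtyzsd'
slice [0:5] → 'gryiw'
reverse → 'wiyrg'
reverse → 'gryiw'
slice [4:5] → 'w'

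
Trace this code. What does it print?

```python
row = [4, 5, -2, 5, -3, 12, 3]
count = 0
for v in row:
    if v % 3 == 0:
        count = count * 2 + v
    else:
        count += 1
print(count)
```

47

v=4: not %3==0, count = 0+1 = 1
v=5: not %3==0, count = 1+1 = 2
v=-2: not %3==0, count = 2+1 = 3
v=5: not %3==0, count = 3+1 = 4
v=-3: %3==0, count = 4*2+(-3) = 5
v=12: %3==0, count = 5*2+12 = 22
v=3: %3==0, count = 22*2+3 = 47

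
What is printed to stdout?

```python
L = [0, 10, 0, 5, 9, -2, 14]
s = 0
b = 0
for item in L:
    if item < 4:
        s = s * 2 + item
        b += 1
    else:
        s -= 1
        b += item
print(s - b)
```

item=0: <4, s = 0*2+0 = 0; b=1
item=10: not <4, s = 0-1 = -1; b=11
item=0: <4, s = (-1)*2+0 = -2; b=12
item=5: not <4, s = (-2)-1 = -3; b=17
item=9: not <4, s = (-3)-1 = -4; b=26
item=-2: <4, s = (-4)*2+(-2) = -10; b=27
item=14: not <4, s = (-10)-1 = -11; b=41
s-b = (-11)-41 = -52

-52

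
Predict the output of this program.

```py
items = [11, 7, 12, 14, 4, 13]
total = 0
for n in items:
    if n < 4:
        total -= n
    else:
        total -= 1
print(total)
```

n=11: not <4, total = 0-1 = -1
n=7: not <4, total = (-1)-1 = -2
n=12: not <4, total = (-2)-1 = -3
n=14: not <4, total = (-3)-1 = -4
n=4: not <4, total = (-4)-1 = -5
n=13: not <4, total = (-5)-1 = -6

-6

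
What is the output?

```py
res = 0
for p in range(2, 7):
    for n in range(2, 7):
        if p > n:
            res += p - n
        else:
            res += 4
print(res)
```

p=2,n=2: not 2>2, res = 0+4 = 4
p=2,n=3: not 2>3, res = 4+4 = 8
p=2,n=4: not 2>4, res = 8+4 = 12
p=2,n=5: not 2>5, res = 12+4 = 16
p=2,n=6: not 2>6, res = 16+4 = 20
p=3,n=2: 3>2, res = 20+1 = 21
p=3,n=3: not 3>3, res = 21+4 = 25
p=3,n=4: not 3>4, res = 25+4 = 29
p=3,n=5: not 3>5, res = 29+4 = 33
p=3,n=6: not 3>6, res = 33+4 = 37
p=4,n=2: 4>2, res = 37+2 = 39
p=4,n=3: 4>3, res = 39+1 = 40
p=4,n=4: not 4>4, res = 40+4 = 44
p=4,n=5: not 4>5, res = 44+4 = 48
p=4,n=6: not 4>6, res = 48+4 = 52
p=5,n=2: 5>2, res = 52+3 = 55
p=5,n=3: 5>3, res = 55+2 = 57
p=5,n=4: 5>4, res = 57+1 = 58
p=5,n=5: not 5>5, res = 58+4 = 62
p=5,n=6: not 5>6, res = 62+4 = 66
p=6,n=2: 6>2, res = 66+4 = 70
p=6,n=3: 6>3, res = 70+3 = 73
p=6,n=4: 6>4, res = 73+2 = 75
p=6,n=5: 6>5, res = 75+1 = 76
p=6,n=6: not 6>6, res = 76+4 = 80

80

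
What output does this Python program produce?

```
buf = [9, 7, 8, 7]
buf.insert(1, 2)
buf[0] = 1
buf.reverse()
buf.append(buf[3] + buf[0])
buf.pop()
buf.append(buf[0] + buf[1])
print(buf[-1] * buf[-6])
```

insert 2 at 1 → [9, 2, 7, 8, 7]
buf[0] = 1 → [1, 2, 7, 8, 7]
reverse → [7, 8, 7, 2, 1]
append buf[3]+buf[0] = 2+7 = 9 → [7, 8, 7, 2, 1, 9]
pop() removes 9 → [7, 8, 7, 2, 1]
append buf[0]+buf[1] = 7+8 = 15 → [7, 8, 7, 2, 1, 15]
buf[-1]*buf[-6] = 15*7 = 105

105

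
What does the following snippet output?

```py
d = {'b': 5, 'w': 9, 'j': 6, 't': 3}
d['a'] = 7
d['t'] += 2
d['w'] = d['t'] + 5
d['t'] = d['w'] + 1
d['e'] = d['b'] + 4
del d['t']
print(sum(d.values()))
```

d['a'] = 7 → {'b': 5, 'w': 9, 'j': 6, 't': 3, 'a': 7}
d['t'] = 3+2 = 5 → {'b': 5, 'w': 9, 'j': 6, 't': 5, 'a': 7}
d['w'] = d['t']+5 = 10 → {'b': 5, 'w': 10, 'j': 6, 't': 5, 'a': 7}
d['t'] = d['w']+1 = 11 → {'b': 5, 'w': 10, 'j': 6, 't': 11, 'a': 7}
d['e'] = d['b']+4 = 9 → {'b': 5, 'w': 10, 'j': 6, 't': 11, 'a': 7, 'e': 9}
del 't' → {'b': 5, 'w': 10, 'j': 6, 'a': 7, 'e': 9}
sum of values = 37

37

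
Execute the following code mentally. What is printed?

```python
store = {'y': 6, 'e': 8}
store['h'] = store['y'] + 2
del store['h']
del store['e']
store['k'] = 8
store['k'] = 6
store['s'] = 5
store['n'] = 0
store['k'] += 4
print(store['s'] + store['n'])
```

5

store['h'] = store['y']+2 = 8 → {'y': 6, 'e': 8, 'h': 8}
del 'h' → {'y': 6, 'e': 8}
del 'e' → {'y': 6}
store['k'] = 8 → {'y': 6, 'k': 8}
store['k'] = 6 → {'y': 6, 'k': 6}
store['s'] = 5 → {'y': 6, 'k': 6, 's': 5}
store['n'] = 0 → {'y': 6, 'k': 6, 's': 5, 'n': 0}
store['k'] = 6+4 = 10 → {'y': 6, 'k': 10, 's': 5, 'n': 0}
store['s']+store['n'] = 5+0 = 5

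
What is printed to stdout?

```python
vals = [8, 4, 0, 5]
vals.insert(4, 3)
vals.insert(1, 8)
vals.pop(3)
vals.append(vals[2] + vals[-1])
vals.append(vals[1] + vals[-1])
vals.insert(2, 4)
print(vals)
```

insert 3 at 4 → [8, 4, 0, 5, 3]
insert 8 at 1 → [8, 8, 4, 0, 5, 3]
pop(3) removes 0 → [8, 8, 4, 5, 3]
append vals[2]+vals[-1] = 4+3 = 7 → [8, 8, 4, 5, 3, 7]
append vals[1]+vals[-1] = 8+7 = 15 → [8, 8, 4, 5, 3, 7, 15]
insert 4 at 2 → [8, 8, 4, 4, 5, 3, 7, 15]

[8, 8, 4, 4, 5, 3, 7, 15]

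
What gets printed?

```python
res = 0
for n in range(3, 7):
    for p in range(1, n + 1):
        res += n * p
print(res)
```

n=3,p=1: res = 0+3 = 3
n=3,p=2: res = 3+6 = 9
n=3,p=3: res = 9+9 = 18
n=4,p=1: res = 18+4 = 22
n=4,p=2: res = 22+8 = 30
n=4,p=3: res = 30+12 = 42
n=4,p=4: res = 42+16 = 58
n=5,p=1: res = 58+5 = 63
n=5,p=2: res = 63+10 = 73
n=5,p=3: res = 73+15 = 88
n=5,p=4: res = 88+20 = 108
n=5,p=5: res = 108+25 = 133
n=6,p=1: res = 133+6 = 139
n=6,p=2: res = 139+12 = 151
n=6,p=3: res = 151+18 = 169
n=6,p=4: res = 169+24 = 193
n=6,p=5: res = 193+30 = 223
n=6,p=6: res = 223+36 = 259

259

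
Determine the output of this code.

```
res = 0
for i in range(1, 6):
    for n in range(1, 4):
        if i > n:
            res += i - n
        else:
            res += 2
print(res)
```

31

i=1,n=1: not 1>1, res = 0+2 = 2
i=1,n=2: not 1>2, res = 2+2 = 4
i=1,n=3: not 1>3, res = 4+2 = 6
i=2,n=1: 2>1, res = 6+1 = 7
i=2,n=2: not 2>2, res = 7+2 = 9
i=2,n=3: not 2>3, res = 9+2 = 11
i=3,n=1: 3>1, res = 11+2 = 13
i=3,n=2: 3>2, res = 13+1 = 14
i=3,n=3: not 3>3, res = 14+2 = 16
i=4,n=1: 4>1, res = 16+3 = 19
i=4,n=2: 4>2, res = 19+2 = 21
i=4,n=3: 4>3, res = 21+1 = 22
i=5,n=1: 5>1, res = 22+4 = 26
i=5,n=2: 5>2, res = 26+3 = 29
i=5,n=3: 5>3, res = 29+2 = 31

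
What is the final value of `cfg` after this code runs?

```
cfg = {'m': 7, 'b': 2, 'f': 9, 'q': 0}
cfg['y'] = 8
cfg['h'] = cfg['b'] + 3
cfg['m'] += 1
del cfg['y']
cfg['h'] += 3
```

cfg['y'] = 8 → {'m': 7, 'b': 2, 'f': 9, 'q': 0, 'y': 8}
cfg['h'] = cfg['b']+3 = 5 → {'m': 7, 'b': 2, 'f': 9, 'q': 0, 'y': 8, 'h': 5}
cfg['m'] = 7+1 = 8 → {'m': 8, 'b': 2, 'f': 9, 'q': 0, 'y': 8, 'h': 5}
del 'y' → {'m': 8, 'b': 2, 'f': 9, 'q': 0, 'h': 5}
cfg['h'] = 5+3 = 8 → {'m': 8, 'b': 2, 'f': 9, 'q': 0, 'h': 8}

{'m': 8, 'b': 2, 'f': 9, 'q': 0, 'h': 8}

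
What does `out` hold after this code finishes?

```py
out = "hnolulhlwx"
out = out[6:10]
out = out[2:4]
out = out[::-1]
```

'xw'

slice [6:10] → 'hlwx'
slice [2:4] → 'wx'
reverse → 'xw'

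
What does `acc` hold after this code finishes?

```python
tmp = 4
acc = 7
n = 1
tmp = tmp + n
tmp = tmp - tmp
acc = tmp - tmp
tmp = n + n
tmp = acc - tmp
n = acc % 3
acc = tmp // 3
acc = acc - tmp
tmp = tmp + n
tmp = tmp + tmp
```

tmp = 4+1 = 5
tmp = 5-5 = 0
acc = 0-0 = 0
tmp = 1+1 = 2
tmp = 0-2 = -2
n = 0%3 = 0
acc = (-2)//3 = -1
acc = (-1)-(-2) = 1
tmp = (-2)+0 = -2
tmp = (-2)+(-2) = -4

1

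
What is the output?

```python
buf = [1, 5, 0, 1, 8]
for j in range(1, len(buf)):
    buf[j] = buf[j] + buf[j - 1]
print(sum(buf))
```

35

j=1: buf[1] = 5+1 = 6 → [1, 6, 0, 1, 8]
j=2: buf[2] = 0+6 = 6 → [1, 6, 6, 1, 8]
j=3: buf[3] = 1+6 = 7 → [1, 6, 6, 7, 8]
j=4: buf[4] = 8+7 = 15 → [1, 6, 6, 7, 15]
sum = 35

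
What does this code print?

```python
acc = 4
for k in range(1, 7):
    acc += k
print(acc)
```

25

k=1: acc = 4+1 = 5
k=2: acc = 5+2 = 7
k=3: acc = 7+3 = 10
k=4: acc = 10+4 = 14
k=5: acc = 14+5 = 19
k=6: acc = 19+6 = 25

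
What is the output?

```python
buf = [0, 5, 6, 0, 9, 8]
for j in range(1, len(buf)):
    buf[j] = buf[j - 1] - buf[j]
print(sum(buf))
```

-75

j=1: buf[1] = 0-5 = -5 → [0, -5, 6, 0, 9, 8]
j=2: buf[2] = (-5)-6 = -11 → [0, -5, -11, 0, 9, 8]
j=3: buf[3] = (-11)-0 = -11 → [0, -5, -11, -11, 9, 8]
j=4: buf[4] = (-11)-9 = -20 → [0, -5, -11, -11, -20, 8]
j=5: buf[5] = (-20)-8 = -28 → [0, -5, -11, -11, -20, -28]
sum = -75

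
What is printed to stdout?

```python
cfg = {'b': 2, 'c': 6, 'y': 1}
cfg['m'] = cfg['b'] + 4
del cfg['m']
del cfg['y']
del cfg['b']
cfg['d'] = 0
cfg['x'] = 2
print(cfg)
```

{'c': 6, 'd': 0, 'x': 2}

cfg['m'] = cfg['b']+4 = 6 → {'b': 2, 'c': 6, 'y': 1, 'm': 6}
del 'm' → {'b': 2, 'c': 6, 'y': 1}
del 'y' → {'b': 2, 'c': 6}
del 'b' → {'c': 6}
cfg['d'] = 0 → {'c': 6, 'd': 0}
cfg['x'] = 2 → {'c': 6, 'd': 0, 'x': 2}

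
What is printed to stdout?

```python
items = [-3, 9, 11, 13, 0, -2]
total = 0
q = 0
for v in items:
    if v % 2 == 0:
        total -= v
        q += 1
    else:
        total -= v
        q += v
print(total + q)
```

v=-3: not even, total = 0-(-3) = 3; q=-3
v=9: not even, total = 3-9 = -6; q=6
v=11: not even, total = (-6)-11 = -17; q=17
v=13: not even, total = (-17)-13 = -30; q=30
v=0: even, total = (-30)-0 = -30; q=31
v=-2: even, total = (-30)-(-2) = -28; q=32
total+q = (-28)+32 = 4

4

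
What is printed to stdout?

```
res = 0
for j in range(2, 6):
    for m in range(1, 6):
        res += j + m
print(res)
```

130

j=2,m=1: res = 0+3 = 3
j=2,m=2: res = 3+4 = 7
j=2,m=3: res = 7+5 = 12
j=2,m=4: res = 12+6 = 18
j=2,m=5: res = 18+7 = 25
j=3,m=1: res = 25+4 = 29
j=3,m=2: res = 29+5 = 34
j=3,m=3: res = 34+6 = 40
j=3,m=4: res = 40+7 = 47
j=3,m=5: res = 47+8 = 55
j=4,m=1: res = 55+5 = 60
j=4,m=2: res = 60+6 = 66
j=4,m=3: res = 66+7 = 73
j=4,m=4: res = 73+8 = 81
j=4,m=5: res = 81+9 = 90
j=5,m=1: res = 90+6 = 96
j=5,m=2: res = 96+7 = 103
j=5,m=3: res = 103+8 = 111
j=5,m=4: res = 111+9 = 120
j=5,m=5: res = 120+10 = 130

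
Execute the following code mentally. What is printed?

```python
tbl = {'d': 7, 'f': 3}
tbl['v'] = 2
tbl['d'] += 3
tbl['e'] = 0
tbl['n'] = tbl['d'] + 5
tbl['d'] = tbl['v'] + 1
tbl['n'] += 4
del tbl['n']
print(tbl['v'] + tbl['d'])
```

5

tbl['v'] = 2 → {'d': 7, 'f': 3, 'v': 2}
tbl['d'] = 7+3 = 10 → {'d': 10, 'f': 3, 'v': 2}
tbl['e'] = 0 → {'d': 10, 'f': 3, 'v': 2, 'e': 0}
tbl['n'] = tbl['d']+5 = 15 → {'d': 10, 'f': 3, 'v': 2, 'e': 0, 'n': 15}
tbl['d'] = tbl['v']+1 = 3 → {'d': 3, 'f': 3, 'v': 2, 'e': 0, 'n': 15}
tbl['n'] = 15+4 = 19 → {'d': 3, 'f': 3, 'v': 2, 'e': 0, 'n': 19}
del 'n' → {'d': 3, 'f': 3, 'v': 2, 'e': 0}
tbl['v']+tbl['d'] = 2+3 = 5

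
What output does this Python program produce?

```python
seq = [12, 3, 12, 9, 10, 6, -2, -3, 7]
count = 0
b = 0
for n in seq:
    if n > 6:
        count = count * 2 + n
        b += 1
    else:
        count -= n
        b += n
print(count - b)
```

n=12: >6, count = 0*2+12 = 12; b=1
n=3: not >6, count = 12-3 = 9; b=4
n=12: >6, count = 9*2+12 = 30; b=5
n=9: >6, count = 30*2+9 = 69; b=6
n=10: >6, count = 69*2+10 = 148; b=7
n=6: not >6, count = 148-6 = 142; b=13
n=-2: not >6, count = 142-(-2) = 144; b=11
n=-3: not >6, count = 144-(-3) = 147; b=8
n=7: >6, count = 147*2+7 = 301; b=9
count-b = 301-9 = 292

292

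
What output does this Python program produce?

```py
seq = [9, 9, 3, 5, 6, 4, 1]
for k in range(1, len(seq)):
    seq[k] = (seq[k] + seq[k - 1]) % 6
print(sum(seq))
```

17

k=1: seq[1] = (9+9)%6 = 0 → [9, 0, 3, 5, 6, 4, 1]
k=2: seq[2] = (3+0)%6 = 3 → [9, 0, 3, 5, 6, 4, 1]
k=3: seq[3] = (5+3)%6 = 2 → [9, 0, 3, 2, 6, 4, 1]
k=4: seq[4] = (6+2)%6 = 2 → [9, 0, 3, 2, 2, 4, 1]
k=5: seq[5] = (4+2)%6 = 0 → [9, 0, 3, 2, 2, 0, 1]
k=6: seq[6] = (1+0)%6 = 1 → [9, 0, 3, 2, 2, 0, 1]
sum = 17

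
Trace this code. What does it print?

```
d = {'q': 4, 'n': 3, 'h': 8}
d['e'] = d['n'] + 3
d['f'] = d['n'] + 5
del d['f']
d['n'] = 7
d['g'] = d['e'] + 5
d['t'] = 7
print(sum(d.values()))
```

43

d['e'] = d['n']+3 = 6 → {'q': 4, 'n': 3, 'h': 8, 'e': 6}
d['f'] = d['n']+5 = 8 → {'q': 4, 'n': 3, 'h': 8, 'e': 6, 'f': 8}
del 'f' → {'q': 4, 'n': 3, 'h': 8, 'e': 6}
d['n'] = 7 → {'q': 4, 'n': 7, 'h': 8, 'e': 6}
d['g'] = d['e']+5 = 11 → {'q': 4, 'n': 7, 'h': 8, 'e': 6, 'g': 11}
d['t'] = 7 → {'q': 4, 'n': 7, 'h': 8, 'e': 6, 'g': 11, 't': 7}
sum of values = 43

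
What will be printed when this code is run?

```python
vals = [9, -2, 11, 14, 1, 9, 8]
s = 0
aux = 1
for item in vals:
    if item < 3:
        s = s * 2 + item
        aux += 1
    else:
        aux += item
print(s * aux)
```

-162

item=9: not <3; aux=10
item=-2: <3, s = 0*2+(-2) = -2; aux=11
item=11: not <3; aux=22
item=14: not <3; aux=36
item=1: <3, s = (-2)*2+1 = -3; aux=37
item=9: not <3; aux=46
item=8: not <3; aux=54
s*aux = (-3)*54 = -162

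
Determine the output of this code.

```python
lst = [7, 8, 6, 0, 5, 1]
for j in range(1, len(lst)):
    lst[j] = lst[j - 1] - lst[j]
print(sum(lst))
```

-33

j=1: lst[1] = 7-8 = -1 → [7, -1, 6, 0, 5, 1]
j=2: lst[2] = (-1)-6 = -7 → [7, -1, -7, 0, 5, 1]
j=3: lst[3] = (-7)-0 = -7 → [7, -1, -7, -7, 5, 1]
j=4: lst[4] = (-7)-5 = -12 → [7, -1, -7, -7, -12, 1]
j=5: lst[5] = (-12)-1 = -13 → [7, -1, -7, -7, -12, -13]
sum = -33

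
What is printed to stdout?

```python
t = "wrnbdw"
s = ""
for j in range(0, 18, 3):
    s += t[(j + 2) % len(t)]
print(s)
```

nwnwnw

j=0: add t[2]='n' → 'n'
j=3: add t[5]='w' → 'nw'
j=6: add t[2]='n' → 'nwn'
j=9: add t[5]='w' → 'nwnw'
j=12: add t[2]='n' → 'nwnwn'
j=15: add t[5]='w' → 'nwnwnw'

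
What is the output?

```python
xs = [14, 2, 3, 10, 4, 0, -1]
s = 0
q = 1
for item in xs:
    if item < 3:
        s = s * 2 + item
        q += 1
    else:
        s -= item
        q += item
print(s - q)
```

item=14: not <3, s = 0-14 = -14; q=15
item=2: <3, s = (-14)*2+2 = -26; q=16
item=3: not <3, s = (-26)-3 = -29; q=19
item=10: not <3, s = (-29)-10 = -39; q=29
item=4: not <3, s = (-39)-4 = -43; q=33
item=0: <3, s = (-43)*2+0 = -86; q=34
item=-1: <3, s = (-86)*2+(-1) = -173; q=35
s-q = (-173)-35 = -208

-208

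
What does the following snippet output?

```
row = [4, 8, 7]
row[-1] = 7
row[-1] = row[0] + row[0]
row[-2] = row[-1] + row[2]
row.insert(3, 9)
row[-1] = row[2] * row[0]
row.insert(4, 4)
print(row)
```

row[-1] = 7 → [4, 8, 7]
row[-1] = row[0]+row[0] = 4+4 = 8 → [4, 8, 8]
row[-2] = row[-1]+row[2] = 8+8 = 16 → [4, 16, 8]
insert 9 at 3 → [4, 16, 8, 9]
row[-1] = row[2]*row[0] = 8*4 = 32 → [4, 16, 8, 32]
insert 4 at 4 → [4, 16, 8, 32, 4]

[4, 16, 8, 32, 4]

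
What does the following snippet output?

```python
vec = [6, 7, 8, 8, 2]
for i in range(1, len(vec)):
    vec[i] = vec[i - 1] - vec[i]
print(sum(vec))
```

-40

i=1: vec[1] = 6-7 = -1 → [6, -1, 8, 8, 2]
i=2: vec[2] = (-1)-8 = -9 → [6, -1, -9, 8, 2]
i=3: vec[3] = (-9)-8 = -17 → [6, -1, -9, -17, 2]
i=4: vec[4] = (-17)-2 = -19 → [6, -1, -9, -17, -19]
sum = -40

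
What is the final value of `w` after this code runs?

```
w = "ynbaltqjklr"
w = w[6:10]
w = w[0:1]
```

'q'

slice [6:10] → 'qjkl'
slice [0:1] → 'q'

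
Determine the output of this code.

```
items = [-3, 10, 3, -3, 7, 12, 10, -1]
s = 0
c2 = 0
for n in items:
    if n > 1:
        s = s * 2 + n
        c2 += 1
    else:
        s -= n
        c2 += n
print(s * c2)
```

n=-3: not >1, s = 0-(-3) = 3; c2=-3
n=10: >1, s = 3*2+10 = 16; c2=-2
n=3: >1, s = 16*2+3 = 35; c2=-1
n=-3: not >1, s = 35-(-3) = 38; c2=-4
n=7: >1, s = 38*2+7 = 83; c2=-3
n=12: >1, s = 83*2+12 = 178; c2=-2
n=10: >1, s = 178*2+10 = 366; c2=-1
n=-1: not >1, s = 366-(-1) = 367; c2=-2
s*c2 = 367*(-2) = -734

-734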